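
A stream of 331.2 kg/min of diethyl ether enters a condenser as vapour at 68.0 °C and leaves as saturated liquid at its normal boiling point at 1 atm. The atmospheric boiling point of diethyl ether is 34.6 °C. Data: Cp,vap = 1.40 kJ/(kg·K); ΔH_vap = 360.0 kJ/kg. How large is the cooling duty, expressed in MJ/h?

vapour 68.0→34.6 °C: -46.76 kJ/kg
condensation at 34.6 °C: -360 kJ/kg
Δh = -46.76 + -360 = -406.76 kJ/kg
Q = ṁ·Δh = 331.2 kg/min × -406.76 kJ/kg = -134720 kJ/min
|Q| = 2245.3 kW = 8083.1 MJ/h

Q_c = 8080 MJ/h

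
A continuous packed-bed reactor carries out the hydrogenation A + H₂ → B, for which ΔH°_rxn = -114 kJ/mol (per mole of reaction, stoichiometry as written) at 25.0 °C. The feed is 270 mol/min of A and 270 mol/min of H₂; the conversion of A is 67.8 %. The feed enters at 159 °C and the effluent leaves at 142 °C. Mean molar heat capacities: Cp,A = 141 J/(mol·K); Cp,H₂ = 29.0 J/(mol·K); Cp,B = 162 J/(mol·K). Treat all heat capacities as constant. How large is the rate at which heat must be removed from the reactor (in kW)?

Extent of reaction ξ = 0.678 × 270 = 183.06 mol/min
Reaction term: ξ·ΔH°_rxn = 183.06 × -114 = -20869 kJ/min
Sensible, feed 159→25 °C: -6150.6 kJ/min
Outlet flows (mol/min): A 86.94, H₂ 86.94, B 183.06
Sensible, products 25→142 °C: 5199 kJ/min
Q = ΔH = -21820 kJ/min = -363.67 kW
Heat removed = 363.67 kW

Q_out = 364 kW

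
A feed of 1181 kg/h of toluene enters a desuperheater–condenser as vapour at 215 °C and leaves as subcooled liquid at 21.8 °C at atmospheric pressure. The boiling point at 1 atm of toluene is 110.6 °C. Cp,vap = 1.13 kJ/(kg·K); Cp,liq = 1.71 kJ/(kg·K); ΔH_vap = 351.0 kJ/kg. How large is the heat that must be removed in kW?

vapour 215→110.6 °C: -117.97 kJ/kg
condensation at 110.6 °C: -351 kJ/kg
liquid 110.6→21.8 °C: -151.85 kJ/kg
Δh = -117.97 + -351 + -151.85 = -620.82 kJ/kg
Q = ṁ·Δh = 1181 kg/h × -620.82 kJ/kg = -733190 kJ/h
|Q| = 203.66 kW

Q_c = 204 kW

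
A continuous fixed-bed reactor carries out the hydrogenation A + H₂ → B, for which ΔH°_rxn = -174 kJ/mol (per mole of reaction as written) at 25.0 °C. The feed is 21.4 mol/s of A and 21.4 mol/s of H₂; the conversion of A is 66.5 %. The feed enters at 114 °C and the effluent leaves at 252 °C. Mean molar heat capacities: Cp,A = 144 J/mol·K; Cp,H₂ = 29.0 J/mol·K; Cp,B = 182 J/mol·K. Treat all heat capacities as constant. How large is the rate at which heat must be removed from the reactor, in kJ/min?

Q_out = 116000 kJ/min

Extent of reaction ξ = 0.665 × 21.4 = 14.231 mol/s
Reaction term: ξ·ΔH°_rxn = 14.231 × -174 = -2476.2 kJ/s
Sensible, feed 114→25 °C: -329.5 kJ/s
Outlet flows (mol/s): A 7.169, H₂ 7.169, B 14.231
Sensible, products 25→252 °C: 869.47 kJ/s
Q = ΔH = -1936.2 kJ/s = -1936.2 kW
Heat removed = 116170 kJ/min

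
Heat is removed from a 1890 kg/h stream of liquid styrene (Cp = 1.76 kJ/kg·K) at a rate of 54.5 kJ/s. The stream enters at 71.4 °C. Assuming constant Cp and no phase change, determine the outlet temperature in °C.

T_out = 12.4 °C

Q = 54.5 kJ/s = 196200 kJ/h
ΔT = Q/(ṁ·Cp) = 196200/(1890×1.76) = 58.983 K
T_out = 71.4 − 58.983 = 12.417 °C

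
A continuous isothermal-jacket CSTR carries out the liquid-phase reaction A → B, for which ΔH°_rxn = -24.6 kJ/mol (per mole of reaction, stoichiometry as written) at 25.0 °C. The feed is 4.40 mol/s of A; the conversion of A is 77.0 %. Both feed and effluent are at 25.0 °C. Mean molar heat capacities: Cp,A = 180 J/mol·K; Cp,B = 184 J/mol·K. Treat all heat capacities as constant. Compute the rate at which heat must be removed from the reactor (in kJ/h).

Extent of reaction ξ = 0.770 × 4.40 = 3.388 mol/s
Reaction term: ξ·ΔH°_rxn = 3.388 × -24.6 = -83.345 kJ/s
Q = ΔH = -83.345 kJ/s = -83.345 kW
Heat removed = 300040 kJ/h

Q_out = 300000 kJ/h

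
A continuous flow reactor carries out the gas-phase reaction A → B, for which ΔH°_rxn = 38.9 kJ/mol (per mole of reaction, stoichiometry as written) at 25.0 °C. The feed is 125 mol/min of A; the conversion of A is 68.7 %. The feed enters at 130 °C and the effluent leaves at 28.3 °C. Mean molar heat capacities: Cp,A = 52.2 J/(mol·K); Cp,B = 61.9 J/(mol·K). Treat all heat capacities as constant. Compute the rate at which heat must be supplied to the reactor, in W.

Extent of reaction ξ = 0.687 × 125 = 85.875 mol/min
Reaction term: ξ·ΔH°_rxn = 85.875 × 38.9 = 3340.5 kJ/min
Sensible, feed 130→25 °C: -685.12 kJ/min
Outlet flows (mol/min): A 39.125, B 85.875
Sensible, products 25→28.3 °C: 24.281 kJ/min
Q = ΔH = 2679.7 kJ/min = 44.662 kW
Heat supplied = 44662 W

Q_in = 44700 W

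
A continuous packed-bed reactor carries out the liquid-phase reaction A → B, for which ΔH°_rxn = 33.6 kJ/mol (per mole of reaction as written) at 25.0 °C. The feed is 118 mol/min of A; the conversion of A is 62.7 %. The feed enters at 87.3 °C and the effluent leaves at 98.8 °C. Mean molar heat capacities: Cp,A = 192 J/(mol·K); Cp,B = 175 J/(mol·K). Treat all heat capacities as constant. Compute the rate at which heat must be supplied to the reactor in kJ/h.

Extent of reaction ξ = 0.627 × 118 = 73.986 mol/min
Reaction term: ξ·ΔH°_rxn = 73.986 × 33.6 = 2485.9 kJ/min
Sensible, feed 87.3→25 °C: -1411.5 kJ/min
Outlet flows (mol/min): A 44.014, B 73.986
Sensible, products 25→98.8 °C: 1579.2 kJ/min
Q = ΔH = 2653.7 kJ/min = 44.228 kW
Heat supplied = 159220 kJ/h

Q_in = 159000 kJ/h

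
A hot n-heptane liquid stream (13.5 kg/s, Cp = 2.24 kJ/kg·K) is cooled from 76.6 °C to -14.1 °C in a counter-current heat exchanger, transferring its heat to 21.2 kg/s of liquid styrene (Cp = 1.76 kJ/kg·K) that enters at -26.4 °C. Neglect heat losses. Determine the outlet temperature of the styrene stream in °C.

T_c,out = 47.1 °C

Heat released by hot stream: Q = 13.5 × 2.24 × (76.6 − -14.1) = 2742.8 kJ/s
Energy balance on cold side (adiabatic exchanger): Q = ṁ_c·Cp_c·(T_c,out − T_c,in)
T_c,out = -26.4 + 2742.8/(21.2 × 1.76) = 47.109 °C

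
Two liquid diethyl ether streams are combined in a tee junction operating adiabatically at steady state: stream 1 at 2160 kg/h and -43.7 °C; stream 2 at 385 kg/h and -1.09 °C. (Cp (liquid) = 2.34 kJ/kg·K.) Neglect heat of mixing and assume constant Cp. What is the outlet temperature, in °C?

No heat crosses the boundary, so H_out = H_in.
T_out = Σ ṁᵢCp,ᵢTᵢ / Σ ṁᵢCp,ᵢ
      = -221860 / 5955.3 = -37.254 °C

T_out = -37.3 °C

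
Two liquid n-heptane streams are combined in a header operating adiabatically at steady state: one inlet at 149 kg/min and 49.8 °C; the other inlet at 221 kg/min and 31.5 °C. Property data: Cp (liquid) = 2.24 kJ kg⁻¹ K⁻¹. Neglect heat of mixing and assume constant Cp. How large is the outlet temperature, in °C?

Adiabatic, steady state ⇒ Σ ṁᵢCp,ᵢ(T_out − Tᵢ) = 0
T_out = Σ ṁᵢCp,ᵢTᵢ / Σ ṁᵢCp,ᵢ
      = 32215 / 828.8 = 38.869 °C

T_out = 38.9 °C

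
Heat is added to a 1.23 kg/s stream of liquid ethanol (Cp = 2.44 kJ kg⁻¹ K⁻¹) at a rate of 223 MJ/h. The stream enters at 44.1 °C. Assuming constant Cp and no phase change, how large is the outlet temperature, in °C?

T_out = 64.7 °C

Q = 223 MJ/h = 61.944 kJ/s
ΔT = Q/(ṁ·Cp) = 61.944/(1.23×2.44) = 20.64 K
T_out = 44.1 + 20.64 = 64.74 °C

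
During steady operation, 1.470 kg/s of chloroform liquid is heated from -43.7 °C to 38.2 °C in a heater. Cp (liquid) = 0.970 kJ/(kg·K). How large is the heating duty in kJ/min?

Q = 7010 kJ/min

Q = ṁ·Cp·ΔT = 1.470 × 0.970 × (38.2 − -43.7) = 116.78 kJ/s
Heating duty = 7006.9 kJ/min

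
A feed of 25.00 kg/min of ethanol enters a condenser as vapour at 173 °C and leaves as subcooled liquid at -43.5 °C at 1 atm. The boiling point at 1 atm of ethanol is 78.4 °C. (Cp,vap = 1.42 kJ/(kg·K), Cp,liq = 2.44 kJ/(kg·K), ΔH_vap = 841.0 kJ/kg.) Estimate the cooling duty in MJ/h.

Q_c = 1910 MJ/h

vapour 173→78.4 °C: -134.33 kJ/kg
condensation at 78.4 °C: -841 kJ/kg
liquid 78.4→-43.5 °C: -297.44 kJ/kg
Δh = -134.33 + -841 + -297.44 = -1272.8 kJ/kg
Q = ṁ·Δh = 25.00 kg/min × -1272.8 kJ/kg = -31819 kJ/min
|Q| = 530.32 kW = 1909.2 MJ/h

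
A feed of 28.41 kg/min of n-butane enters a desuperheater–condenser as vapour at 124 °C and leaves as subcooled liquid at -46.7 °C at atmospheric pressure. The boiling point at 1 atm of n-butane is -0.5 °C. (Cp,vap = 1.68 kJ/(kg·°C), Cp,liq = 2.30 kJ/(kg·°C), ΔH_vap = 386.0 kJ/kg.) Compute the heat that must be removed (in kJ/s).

vapour 124→-0.5 °C: -209.16 kJ/kg
condensation at -0.5 °C: -386 kJ/kg
liquid -0.5→-46.7 °C: -106.26 kJ/kg
Δh = -209.16 + -386 + -106.26 = -701.42 kJ/kg
Q = ṁ·Δh = 28.41 kg/min × -701.42 kJ/kg = -19927 kJ/min
|Q| = 332.12 kW

Q_c = 332 kJ/s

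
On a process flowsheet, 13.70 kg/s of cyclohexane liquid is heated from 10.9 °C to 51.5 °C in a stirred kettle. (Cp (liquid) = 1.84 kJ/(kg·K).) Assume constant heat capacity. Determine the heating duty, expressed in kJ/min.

Q = 61400 kJ/min

Q = ṁ·Cp·ΔT = 13.70 × 1.84 × (51.5 − 10.9) = 1023.4 kJ/s
Heating duty = 61407 kJ/min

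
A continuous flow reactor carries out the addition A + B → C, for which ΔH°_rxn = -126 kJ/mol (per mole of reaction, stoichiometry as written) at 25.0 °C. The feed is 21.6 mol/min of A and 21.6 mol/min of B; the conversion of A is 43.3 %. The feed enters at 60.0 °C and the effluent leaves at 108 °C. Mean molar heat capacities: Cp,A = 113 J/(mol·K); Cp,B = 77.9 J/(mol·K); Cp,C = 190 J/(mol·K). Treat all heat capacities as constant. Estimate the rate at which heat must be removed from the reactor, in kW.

Q_out = 16.4 kW

Extent of reaction ξ = 0.433 × 21.6 = 9.3528 mol/min
Reaction term: ξ·ΔH°_rxn = 9.3528 × -126 = -1178.5 kJ/min
Sensible, feed 60.0→25 °C: -144.32 kJ/min
Outlet flows (mol/min): A 12.247, B 12.247, C 9.3528
Sensible, products 25→108 °C: 341.55 kJ/min
Q = ΔH = -981.23 kJ/min = -16.354 kW
Heat removed = 16.354 kW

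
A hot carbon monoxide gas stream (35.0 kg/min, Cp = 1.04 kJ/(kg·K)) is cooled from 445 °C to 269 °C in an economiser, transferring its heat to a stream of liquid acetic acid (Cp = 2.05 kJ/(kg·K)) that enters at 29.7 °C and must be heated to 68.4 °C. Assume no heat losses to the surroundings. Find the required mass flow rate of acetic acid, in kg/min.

ṁ_c = 80.8 kg/min

Heat released by hot stream: Q = 35.0 × 1.04 × (445 − 269) = 6406.4 kJ/min
Energy balance on cold side (adiabatic exchanger): Q = ṁ_c·Cp_c·(T_c,out − T_c,in)
ṁ_c = 6406.4 / [2.05 × (68.4 − 29.7)] = 80.751 kg/min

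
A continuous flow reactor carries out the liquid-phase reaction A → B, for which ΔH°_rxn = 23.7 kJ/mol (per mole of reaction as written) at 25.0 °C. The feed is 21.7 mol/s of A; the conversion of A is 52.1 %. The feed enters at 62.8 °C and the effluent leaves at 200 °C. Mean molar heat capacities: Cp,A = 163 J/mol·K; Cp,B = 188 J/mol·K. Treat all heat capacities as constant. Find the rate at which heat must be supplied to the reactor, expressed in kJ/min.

Q_in = 48200 kJ/min

Extent of reaction ξ = 0.521 × 21.7 = 11.306 mol/s
Reaction term: ξ·ΔH°_rxn = 11.306 × 23.7 = 267.95 kJ/s
Sensible, feed 62.8→25 °C: -133.7 kJ/s
Outlet flows (mol/s): A 10.394, B 11.306
Sensible, products 25→200 °C: 668.45 kJ/s
Q = ΔH = 802.7 kJ/s = 802.7 kW
Heat supplied = 48162 kJ/min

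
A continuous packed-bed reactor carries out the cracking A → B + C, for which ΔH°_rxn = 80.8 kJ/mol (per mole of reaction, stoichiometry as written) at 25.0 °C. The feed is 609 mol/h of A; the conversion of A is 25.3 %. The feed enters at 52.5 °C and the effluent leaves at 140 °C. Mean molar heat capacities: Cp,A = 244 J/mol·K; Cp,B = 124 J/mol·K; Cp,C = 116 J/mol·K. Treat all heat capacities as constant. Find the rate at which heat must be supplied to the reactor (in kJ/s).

Extent of reaction ξ = 0.253 × 609 = 154.08 mol/h
Reaction term: ξ·ΔH°_rxn = 154.08 × 80.8 = 12449 kJ/h
Sensible, feed 52.5→25 °C: -4086.4 kJ/h
Outlet flows (mol/h): A 454.92, B 154.08, C 154.08
Sensible, products 25→140 °C: 17018 kJ/h
Q = ΔH = 25381 kJ/h = 7.0502 kW
Heat supplied = 7.0502 kJ/s

Q_in = 7.05 kJ/s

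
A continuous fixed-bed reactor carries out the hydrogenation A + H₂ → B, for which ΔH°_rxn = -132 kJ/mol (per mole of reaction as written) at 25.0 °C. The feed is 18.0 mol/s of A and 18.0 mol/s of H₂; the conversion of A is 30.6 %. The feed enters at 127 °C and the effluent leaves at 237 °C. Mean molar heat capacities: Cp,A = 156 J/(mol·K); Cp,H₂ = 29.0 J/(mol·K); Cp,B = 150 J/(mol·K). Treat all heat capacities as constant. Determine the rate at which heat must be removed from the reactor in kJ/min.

Extent of reaction ξ = 0.306 × 18.0 = 5.508 mol/s
Reaction term: ξ·ΔH°_rxn = 5.508 × -132 = -727.06 kJ/s
Sensible, feed 127→25 °C: -339.66 kJ/s
Outlet flows (mol/s): A 12.492, H₂ 12.492, B 5.508
Sensible, products 25→237 °C: 665.09 kJ/s
Q = ΔH = -401.63 kJ/s = -401.63 kW
Heat removed = 24098 kJ/min

Q_out = 24100 kJ/min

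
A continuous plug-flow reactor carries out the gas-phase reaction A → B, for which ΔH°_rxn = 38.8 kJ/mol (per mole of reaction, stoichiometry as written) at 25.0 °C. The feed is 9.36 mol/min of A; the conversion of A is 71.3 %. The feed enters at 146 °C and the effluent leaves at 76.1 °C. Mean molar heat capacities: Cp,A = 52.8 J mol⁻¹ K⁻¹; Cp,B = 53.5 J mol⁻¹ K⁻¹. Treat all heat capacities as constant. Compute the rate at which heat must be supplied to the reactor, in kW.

Q_in = 3.74 kW

Extent of reaction ξ = 0.713 × 9.36 = 6.6737 mol/min
Reaction term: ξ·ΔH°_rxn = 6.6737 × 38.8 = 258.94 kJ/min
Sensible, feed 146→25 °C: -59.799 kJ/min
Outlet flows (mol/min): A 2.6863, B 6.6737
Sensible, products 25→76.1 °C: 25.493 kJ/min
Q = ΔH = 224.63 kJ/min = 3.7439 kW
Heat supplied = 3.7439 kW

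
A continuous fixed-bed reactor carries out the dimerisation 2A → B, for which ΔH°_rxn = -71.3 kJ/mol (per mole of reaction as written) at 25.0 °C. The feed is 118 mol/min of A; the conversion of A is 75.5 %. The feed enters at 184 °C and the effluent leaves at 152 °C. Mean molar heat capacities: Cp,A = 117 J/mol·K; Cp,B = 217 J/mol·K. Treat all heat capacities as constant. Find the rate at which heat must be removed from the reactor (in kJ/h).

Extent of reaction ξ = 0.755 × 118 / 2 = 44.545 mol/min
Reaction term: ξ·ΔH°_rxn = 44.545 × -71.3 = -3176.1 kJ/min
Sensible, feed 184→25 °C: -2195.2 kJ/min
Outlet flows (mol/min): A 28.91, B 44.545
Sensible, products 25→152 °C: 1657.2 kJ/min
Q = ΔH = -3714 kJ/min = -61.9 kW
Heat removed = 222840 kJ/h

Q_out = 223000 kJ/h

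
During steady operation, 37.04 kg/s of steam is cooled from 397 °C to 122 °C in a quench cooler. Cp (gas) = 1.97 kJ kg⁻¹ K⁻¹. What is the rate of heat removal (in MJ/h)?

Q_c = 72200 MJ/h

Q = ṁ·Cp·ΔT = 37.04 × 1.97 × (122 − 397) = -20066 kJ/s
Cooling duty = 72239 MJ/h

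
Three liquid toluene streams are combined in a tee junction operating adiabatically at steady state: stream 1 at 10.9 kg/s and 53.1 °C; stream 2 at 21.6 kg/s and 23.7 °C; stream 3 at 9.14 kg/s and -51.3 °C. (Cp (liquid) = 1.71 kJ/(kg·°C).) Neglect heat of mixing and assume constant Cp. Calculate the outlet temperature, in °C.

T_out = 14.9 °C

Adiabatic, steady state ⇒ Σ ṁᵢCp,ᵢ(T_out − Tᵢ) = 0
T_out = Σ ṁᵢCp,ᵢTᵢ / Σ ṁᵢCp,ᵢ
      = 1063.3 / 71.204 = 14.933 °C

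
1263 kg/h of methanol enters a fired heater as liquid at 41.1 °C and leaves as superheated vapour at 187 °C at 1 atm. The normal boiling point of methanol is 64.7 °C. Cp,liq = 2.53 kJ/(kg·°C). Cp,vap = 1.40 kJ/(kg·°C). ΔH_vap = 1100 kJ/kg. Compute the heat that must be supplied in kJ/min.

Q = 28000 kJ/min

liquid 41.1→64.7 °C: 59.708 kJ/kg
vaporisation at 64.7 °C: 1100 kJ/kg
vapour 64.7→187 °C: 171.22 kJ/kg
Δh = 59.708 + 1100 + 171.22 = 1330.9 kJ/kg
Q = ṁ·Δh = 1263 kg/h × 1330.9 kJ/kg = 1.681e+06 kJ/h
|Q| = 466.93 kW = 28016 kJ/min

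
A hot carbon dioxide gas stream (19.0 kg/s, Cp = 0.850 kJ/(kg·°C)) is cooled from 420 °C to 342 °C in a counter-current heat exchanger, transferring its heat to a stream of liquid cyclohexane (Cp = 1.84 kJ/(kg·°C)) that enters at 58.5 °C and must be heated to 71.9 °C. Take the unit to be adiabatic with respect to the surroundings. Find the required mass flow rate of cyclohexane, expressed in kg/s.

ṁ_c = 51.1 kg/s

Heat released by hot stream: Q = 19.0 × 0.850 × (420 − 342) = 1259.7 kJ/s
Energy balance on cold side (adiabatic exchanger): Q = ṁ_c·Cp_c·(T_c,out − T_c,in)
ṁ_c = 1259.7 / [1.84 × (71.9 − 58.5)] = 51.091 kg/s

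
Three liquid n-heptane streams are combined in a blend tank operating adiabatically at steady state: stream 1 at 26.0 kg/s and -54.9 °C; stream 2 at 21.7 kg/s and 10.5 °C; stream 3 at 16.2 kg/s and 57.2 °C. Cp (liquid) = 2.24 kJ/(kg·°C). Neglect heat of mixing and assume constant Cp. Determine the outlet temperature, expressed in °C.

T_out = -4.27 °C

No heat crosses the boundary, so H_out = H_in.
T_out = Σ ṁᵢCp,ᵢTᵢ / Σ ṁᵢCp,ᵢ
      = -611.32 / 143.14 = -4.2709 °C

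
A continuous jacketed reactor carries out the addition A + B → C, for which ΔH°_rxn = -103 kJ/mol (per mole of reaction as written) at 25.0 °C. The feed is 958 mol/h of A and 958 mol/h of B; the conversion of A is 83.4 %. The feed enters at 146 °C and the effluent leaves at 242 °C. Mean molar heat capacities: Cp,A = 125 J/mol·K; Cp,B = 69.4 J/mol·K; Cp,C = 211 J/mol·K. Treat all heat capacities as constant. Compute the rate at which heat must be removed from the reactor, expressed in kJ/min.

Extent of reaction ξ = 0.834 × 958 = 798.97 mol/h
Reaction term: ξ·ΔH°_rxn = 798.97 × -103 = -82294 kJ/h
Sensible, feed 146→25 °C: -22534 kJ/h
Outlet flows (mol/h): A 159.03, B 159.03, C 798.97
Sensible, products 25→242 °C: 43291 kJ/h
Q = ΔH = -61537 kJ/h = -17.094 kW
Heat removed = 1025.6 kJ/min

Q_out = 1030 kJ/min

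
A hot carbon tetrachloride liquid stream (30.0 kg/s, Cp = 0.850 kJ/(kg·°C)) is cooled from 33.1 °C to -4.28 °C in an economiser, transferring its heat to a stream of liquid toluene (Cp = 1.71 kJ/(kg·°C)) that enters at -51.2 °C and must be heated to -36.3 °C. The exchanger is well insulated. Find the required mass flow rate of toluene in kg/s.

Heat released by hot stream: Q = 30.0 × 0.850 × (33.1 − -4.28) = 953.19 kJ/s
Energy balance on cold side (adiabatic exchanger): Q = ṁ_c·Cp_c·(T_c,out − T_c,in)
ṁ_c = 953.19 / [1.71 × (-36.3 − -51.2)] = 37.411 kg/s

ṁ_c = 37.4 kg/s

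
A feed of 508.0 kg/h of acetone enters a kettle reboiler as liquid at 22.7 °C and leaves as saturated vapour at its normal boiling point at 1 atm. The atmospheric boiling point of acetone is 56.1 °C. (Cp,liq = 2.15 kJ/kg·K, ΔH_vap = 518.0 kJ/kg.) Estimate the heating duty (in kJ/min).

Q = 4990 kJ/min

liquid 22.7→56.1 °C: 71.81 kJ/kg
vaporisation at 56.1 °C: 518 kJ/kg
Δh = 71.81 + 518 = 589.81 kJ/kg
Q = ṁ·Δh = 508.0 kg/h × 589.81 kJ/kg = 299620 kJ/h
|Q| = 83.229 kW = 4993.7 kJ/min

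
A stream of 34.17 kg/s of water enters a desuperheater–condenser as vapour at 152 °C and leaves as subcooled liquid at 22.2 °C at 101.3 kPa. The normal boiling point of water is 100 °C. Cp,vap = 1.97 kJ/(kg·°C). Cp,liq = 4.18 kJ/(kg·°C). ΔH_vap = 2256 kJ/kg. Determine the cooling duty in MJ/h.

vapour 152→100 °C: -102.44 kJ/kg
condensation at 100 °C: -2256 kJ/kg
liquid 100→22.2 °C: -325.2 kJ/kg
Δh = -102.44 + -2256 + -325.2 = -2683.6 kJ/kg
Q = ṁ·Δh = 34.17 kg/s × -2683.6 kJ/kg = -91700 kJ/s
|Q| = 91700 kW = 330120 MJ/h

Q_c = 330000 MJ/h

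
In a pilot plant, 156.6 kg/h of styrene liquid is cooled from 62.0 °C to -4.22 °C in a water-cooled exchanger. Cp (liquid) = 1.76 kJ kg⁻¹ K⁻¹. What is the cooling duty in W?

Q = ṁ·Cp·ΔT = 156.6 × 1.76 × (-4.22 − 62.0) = -18251 kJ/h
Converting: 18251 / 3600 s = 5.0698 kW
Cooling duty = 5069.8 W

Q_c = 5070 W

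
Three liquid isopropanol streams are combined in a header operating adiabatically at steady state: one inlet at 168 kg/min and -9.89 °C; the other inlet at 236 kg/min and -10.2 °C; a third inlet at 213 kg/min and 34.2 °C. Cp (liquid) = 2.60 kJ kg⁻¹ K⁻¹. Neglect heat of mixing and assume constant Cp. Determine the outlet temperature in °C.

Adiabatic, steady state ⇒ Σ ṁᵢCp,ᵢ(T_out − Tᵢ) = 0
Σ ṁᵢCp,ᵢTᵢ = 168×2.60×-9.89 + 236×2.60×-10.2 + 213×2.60×34.2 = 8361.3
Σ ṁᵢCp,ᵢ = 168×2.60 + 236×2.60 + 213×2.60 = 1604.2
T_out = 8361.3 / 1604.2 = 5.2121 °C

T_out = 5.21 °C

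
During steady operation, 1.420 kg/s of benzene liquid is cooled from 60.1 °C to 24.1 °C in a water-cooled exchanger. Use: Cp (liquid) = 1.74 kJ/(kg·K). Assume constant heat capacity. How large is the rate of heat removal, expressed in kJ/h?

Q = ṁ·Cp·ΔT = 1.420 × 1.74 × (24.1 − 60.1) = -88.949 kJ/s
Cooling duty = 320220 kJ/h

Q_c = 320000 kJ/h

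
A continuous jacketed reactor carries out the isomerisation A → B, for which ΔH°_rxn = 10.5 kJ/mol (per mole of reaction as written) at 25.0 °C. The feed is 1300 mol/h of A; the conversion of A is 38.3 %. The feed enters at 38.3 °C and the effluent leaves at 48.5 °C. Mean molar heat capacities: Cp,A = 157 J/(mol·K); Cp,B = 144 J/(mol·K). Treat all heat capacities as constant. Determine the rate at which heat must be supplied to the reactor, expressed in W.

Extent of reaction ξ = 0.383 × 1300 = 497.9 mol/h
Reaction term: ξ·ΔH°_rxn = 497.9 × 10.5 = 5228 kJ/h
Sensible, feed 38.3→25 °C: -2714.5 kJ/h
Outlet flows (mol/h): A 802.1, B 497.9
Sensible, products 25→48.5 °C: 4644.2 kJ/h
Q = ΔH = 7157.7 kJ/h = 1.9882 kW
Heat supplied = 1988.2 W

Q_in = 1990 W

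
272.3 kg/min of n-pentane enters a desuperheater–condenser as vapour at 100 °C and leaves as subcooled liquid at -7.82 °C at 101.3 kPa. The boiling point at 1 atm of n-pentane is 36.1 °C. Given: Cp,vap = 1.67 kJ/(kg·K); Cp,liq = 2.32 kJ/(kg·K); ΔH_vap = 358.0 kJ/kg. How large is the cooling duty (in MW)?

vapour 100→36.1 °C: -106.71 kJ/kg
condensation at 36.1 °C: -358 kJ/kg
liquid 36.1→-7.82 °C: -101.89 kJ/kg
Δh = -106.71 + -358 + -101.89 = -566.61 kJ/kg
Q = ṁ·Δh = 272.3 kg/min × -566.61 kJ/kg = -154290 kJ/min
|Q| = 2571.5 kW = 2.5715 MW

Q_c = 2.57 MW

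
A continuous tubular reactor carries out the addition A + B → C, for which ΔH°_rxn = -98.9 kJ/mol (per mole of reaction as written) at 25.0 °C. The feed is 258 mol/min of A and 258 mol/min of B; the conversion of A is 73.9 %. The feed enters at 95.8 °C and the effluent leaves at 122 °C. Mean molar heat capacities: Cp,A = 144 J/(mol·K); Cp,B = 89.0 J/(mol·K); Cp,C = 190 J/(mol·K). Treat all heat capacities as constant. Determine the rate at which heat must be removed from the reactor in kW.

Q_out = 301 kW

Extent of reaction ξ = 0.739 × 258 = 190.66 mol/min
Reaction term: ξ·ΔH°_rxn = 190.66 × -98.9 = -18856 kJ/min
Sensible, feed 95.8→25 °C: -4256.1 kJ/min
Outlet flows (mol/min): A 67.338, B 67.338, C 190.66
Sensible, products 25→122 °C: 5035.8 kJ/min
Q = ΔH = -18077 kJ/min = -301.28 kW
Heat removed = 301.28 kW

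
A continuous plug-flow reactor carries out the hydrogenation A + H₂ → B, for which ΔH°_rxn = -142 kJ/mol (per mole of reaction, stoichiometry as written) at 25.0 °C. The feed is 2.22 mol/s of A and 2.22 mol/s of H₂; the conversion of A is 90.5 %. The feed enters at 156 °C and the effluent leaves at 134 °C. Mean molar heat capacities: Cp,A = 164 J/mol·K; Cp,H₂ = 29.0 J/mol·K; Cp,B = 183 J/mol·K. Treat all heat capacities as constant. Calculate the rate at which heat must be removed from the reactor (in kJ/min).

Extent of reaction ξ = 0.905 × 2.22 = 2.0091 mol/s
Reaction term: ξ·ΔH°_rxn = 2.0091 × -142 = -285.29 kJ/s
Sensible, feed 156→25 °C: -56.128 kJ/s
Outlet flows (mol/s): A 0.2109, H₂ 0.2109, B 2.0091
Sensible, products 25→134 °C: 44.512 kJ/s
Q = ΔH = -296.91 kJ/s = -296.91 kW
Heat removed = 17814 kJ/min

Q_out = 17800 kJ/min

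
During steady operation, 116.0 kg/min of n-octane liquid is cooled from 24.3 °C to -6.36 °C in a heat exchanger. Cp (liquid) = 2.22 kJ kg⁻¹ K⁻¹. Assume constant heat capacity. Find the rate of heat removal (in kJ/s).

Q = ṁ·Cp·ΔT = 116.0 × 2.22 × (-6.36 − 24.3) = -7895.6 kJ/min
Converting: 7895.6 / 60 s = 131.59 kW

Q_c = 132 kJ/s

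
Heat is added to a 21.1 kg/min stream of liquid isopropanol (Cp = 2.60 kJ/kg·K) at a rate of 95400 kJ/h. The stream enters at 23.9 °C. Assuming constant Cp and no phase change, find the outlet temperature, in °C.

Q = 95400 kJ/h = 1590 kJ/min
ΔT = Q/(ṁ·Cp) = 1590/(21.1×2.60) = 28.983 K
T_out = 23.9 + 28.983 = 52.883 °C

T_out = 52.9 °C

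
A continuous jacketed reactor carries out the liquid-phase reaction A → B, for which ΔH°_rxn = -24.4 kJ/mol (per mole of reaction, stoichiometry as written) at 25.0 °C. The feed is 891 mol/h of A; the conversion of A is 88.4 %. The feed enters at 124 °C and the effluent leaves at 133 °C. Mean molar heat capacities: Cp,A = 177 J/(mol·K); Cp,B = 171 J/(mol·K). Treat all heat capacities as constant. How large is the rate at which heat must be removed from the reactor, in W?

Extent of reaction ξ = 0.884 × 891 = 787.64 mol/h
Reaction term: ξ·ΔH°_rxn = 787.64 × -24.4 = -19219 kJ/h
Sensible, feed 124→25 °C: -15613 kJ/h
Outlet flows (mol/h): A 103.36, B 787.64
Sensible, products 25→133 °C: 16522 kJ/h
Q = ΔH = -18310 kJ/h = -5.086 kW
Heat removed = 5086 W

Q_out = 5090 W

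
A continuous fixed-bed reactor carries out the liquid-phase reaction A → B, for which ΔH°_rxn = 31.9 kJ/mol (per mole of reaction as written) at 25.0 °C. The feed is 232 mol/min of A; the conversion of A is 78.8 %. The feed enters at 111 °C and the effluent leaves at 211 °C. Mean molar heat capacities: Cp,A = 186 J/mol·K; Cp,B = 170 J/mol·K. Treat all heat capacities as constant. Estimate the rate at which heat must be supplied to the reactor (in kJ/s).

Extent of reaction ξ = 0.788 × 232 = 182.82 mol/min
Reaction term: ξ·ΔH°_rxn = 182.82 × 31.9 = 5831.8 kJ/min
Sensible, feed 111→25 °C: -3711.1 kJ/min
Outlet flows (mol/min): A 49.184, B 182.82
Sensible, products 25→211 °C: 7482.2 kJ/min
Q = ΔH = 9603 kJ/min = 160.05 kW
Heat supplied = 160.05 kJ/s

Q_in = 160 kJ/s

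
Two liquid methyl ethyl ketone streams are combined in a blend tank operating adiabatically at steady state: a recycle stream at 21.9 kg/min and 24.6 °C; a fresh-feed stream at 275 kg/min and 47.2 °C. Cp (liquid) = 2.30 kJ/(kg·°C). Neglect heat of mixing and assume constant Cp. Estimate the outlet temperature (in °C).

T_out = 45.5 °C

Adiabatic, steady state ⇒ Σ ṁᵢCp,ᵢ(T_out − Tᵢ) = 0
Σ ṁᵢCp,ᵢTᵢ = 21.9×2.30×24.6 + 275×2.30×47.2 = 31093
Σ ṁᵢCp,ᵢ = 21.9×2.30 + 275×2.30 = 682.87
T_out = 31093 / 682.87 = 45.533 °C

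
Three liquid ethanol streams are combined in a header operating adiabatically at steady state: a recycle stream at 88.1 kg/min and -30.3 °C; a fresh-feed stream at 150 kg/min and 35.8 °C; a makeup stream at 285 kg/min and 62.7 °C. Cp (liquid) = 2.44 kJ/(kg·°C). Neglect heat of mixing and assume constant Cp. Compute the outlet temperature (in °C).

T_out = 39.3 °C

Adiabatic, steady state ⇒ Σ ṁᵢCp,ᵢ(T_out − Tᵢ) = 0
Σ ṁᵢCp,ᵢTᵢ = 88.1×2.44×-30.3 + 150×2.44×35.8 + 285×2.44×62.7 = 50191
Σ ṁᵢCp,ᵢ = 88.1×2.44 + 150×2.44 + 285×2.44 = 1276.4
T_out = 50191 / 1276.4 = 39.323 °C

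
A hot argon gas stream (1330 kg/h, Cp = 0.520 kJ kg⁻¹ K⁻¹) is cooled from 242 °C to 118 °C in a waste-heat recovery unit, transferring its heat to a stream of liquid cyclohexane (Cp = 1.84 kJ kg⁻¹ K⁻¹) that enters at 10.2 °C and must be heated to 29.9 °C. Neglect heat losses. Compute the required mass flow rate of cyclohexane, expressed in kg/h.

Heat released by hot stream: Q = 1330 × 0.520 × (242 − 118) = 85758 kJ/h
Energy balance on cold side (adiabatic exchanger): Q = ṁ_c·Cp_c·(T_c,out − T_c,in)
ṁ_c = 85758 / [1.84 × (29.9 − 10.2)] = 2365.9 kg/h

ṁ_c = 2370 kg/h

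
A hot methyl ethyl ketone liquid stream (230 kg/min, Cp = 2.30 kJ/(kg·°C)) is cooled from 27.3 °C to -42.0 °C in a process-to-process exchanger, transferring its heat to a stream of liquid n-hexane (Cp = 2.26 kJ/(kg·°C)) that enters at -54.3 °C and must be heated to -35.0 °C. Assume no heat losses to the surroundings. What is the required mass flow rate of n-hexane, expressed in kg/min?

Heat released by hot stream: Q = 230 × 2.30 × (27.3 − -42.0) = 36660 kJ/min
Energy balance on cold side (adiabatic exchanger): Q = ṁ_c·Cp_c·(T_c,out − T_c,in)
ṁ_c = 36660 / [2.26 × (-35.0 − -54.3)] = 840.47 kg/min

ṁ_c = 840 kg/min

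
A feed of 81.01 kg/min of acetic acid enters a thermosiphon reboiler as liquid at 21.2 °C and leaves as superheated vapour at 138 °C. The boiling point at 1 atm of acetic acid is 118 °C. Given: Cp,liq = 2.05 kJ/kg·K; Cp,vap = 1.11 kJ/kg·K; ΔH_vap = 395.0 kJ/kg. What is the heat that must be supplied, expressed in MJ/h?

liquid 21.2→118 °C: 198.44 kJ/kg
vaporisation at 118 °C: 395 kJ/kg
vapour 118→138 °C: 22.2 kJ/kg
Δh = 198.44 + 395 + 22.2 = 615.64 kJ/kg
Q = ṁ·Δh = 81.01 kg/min × 615.64 kJ/kg = 49873 kJ/min
|Q| = 831.22 kW = 2992.4 MJ/h

Q = 2990 MJ/h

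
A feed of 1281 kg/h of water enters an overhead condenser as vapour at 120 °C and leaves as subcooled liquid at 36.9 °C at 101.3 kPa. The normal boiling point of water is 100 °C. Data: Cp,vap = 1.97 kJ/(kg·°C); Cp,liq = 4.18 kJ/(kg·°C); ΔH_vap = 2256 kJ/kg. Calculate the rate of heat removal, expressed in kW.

Q_c = 911 kW

vapour 120→100 °C: -39.4 kJ/kg
condensation at 100 °C: -2256 kJ/kg
liquid 100→36.9 °C: -263.76 kJ/kg
Δh = -39.4 + -2256 + -263.76 = -2559.2 kJ/kg
Q = ṁ·Δh = 1281 kg/h × -2559.2 kJ/kg = -3.2783e+06 kJ/h
|Q| = 910.63 kW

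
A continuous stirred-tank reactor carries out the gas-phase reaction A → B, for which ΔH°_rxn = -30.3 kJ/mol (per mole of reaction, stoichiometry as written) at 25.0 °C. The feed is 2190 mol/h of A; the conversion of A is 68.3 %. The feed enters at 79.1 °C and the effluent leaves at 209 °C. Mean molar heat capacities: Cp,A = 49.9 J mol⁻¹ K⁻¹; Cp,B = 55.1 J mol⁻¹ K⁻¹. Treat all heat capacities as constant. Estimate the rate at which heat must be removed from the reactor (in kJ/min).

Extent of reaction ξ = 0.683 × 2190 = 1495.8 mol/h
Reaction term: ξ·ΔH°_rxn = 1495.8 × -30.3 = -45322 kJ/h
Sensible, feed 79.1→25 °C: -5912.1 kJ/h
Outlet flows (mol/h): A 694.23, B 1495.8
Sensible, products 25→209 °C: 21539 kJ/h
Q = ΔH = -29695 kJ/h = -8.2486 kW
Heat removed = 494.92 kJ/min

Q_out = 495 kJ/min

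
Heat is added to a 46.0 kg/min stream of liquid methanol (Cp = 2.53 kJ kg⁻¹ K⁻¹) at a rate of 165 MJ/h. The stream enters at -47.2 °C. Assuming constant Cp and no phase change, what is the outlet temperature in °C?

T_out = -23.6 °C

Q = 165 MJ/h = 2750 kJ/min
ΔT = Q/(ṁ·Cp) = 2750/(46.0×2.53) = 23.629 K
T_out = -47.2 + 23.629 = -23.571 °C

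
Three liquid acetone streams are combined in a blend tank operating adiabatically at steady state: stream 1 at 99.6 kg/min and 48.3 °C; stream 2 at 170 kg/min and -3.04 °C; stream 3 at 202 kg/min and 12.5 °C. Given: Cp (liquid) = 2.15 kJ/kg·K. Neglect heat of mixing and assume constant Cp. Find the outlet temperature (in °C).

Energy balance with Q = 0: Σ ṁᵢCp,ᵢ(T_out − Tᵢ) = 0
Σ ṁᵢCp,ᵢTᵢ = 99.6×2.15×48.3 + 170×2.15×-3.04 + 202×2.15×12.5 = 14661
Σ ṁᵢCp,ᵢ = 99.6×2.15 + 170×2.15 + 202×2.15 = 1013.9
T_out = 14661 / 1013.9 = 14.459 °C

T_out = 14.5 °C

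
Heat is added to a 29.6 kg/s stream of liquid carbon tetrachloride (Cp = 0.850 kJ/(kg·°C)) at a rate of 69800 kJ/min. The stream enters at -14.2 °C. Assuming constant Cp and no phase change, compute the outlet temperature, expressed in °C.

Q = 69800 kJ/min = 1163.3 kJ/s
ΔT = Q/(ṁ·Cp) = 1163.3/(29.6×0.850) = 46.237 K
T_out = -14.2 + 46.237 = 32.037 °C

T_out = 32.0 °C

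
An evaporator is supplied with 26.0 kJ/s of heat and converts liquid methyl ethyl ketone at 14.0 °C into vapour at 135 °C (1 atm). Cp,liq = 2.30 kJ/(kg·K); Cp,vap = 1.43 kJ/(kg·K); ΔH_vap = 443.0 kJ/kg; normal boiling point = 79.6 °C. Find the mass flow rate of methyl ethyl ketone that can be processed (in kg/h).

Δh = 2.30×(79.6−14.0) + 443.0 + 1.43×(135−79.6) = 673.1 kJ/kg
Q = 26.0 kJ/s = 26 kJ/s = 93600 kJ/h
ṁ = Q/Δh = 93600 / 673.1 = 139.06 kg/h

ṁ = 139 kg/h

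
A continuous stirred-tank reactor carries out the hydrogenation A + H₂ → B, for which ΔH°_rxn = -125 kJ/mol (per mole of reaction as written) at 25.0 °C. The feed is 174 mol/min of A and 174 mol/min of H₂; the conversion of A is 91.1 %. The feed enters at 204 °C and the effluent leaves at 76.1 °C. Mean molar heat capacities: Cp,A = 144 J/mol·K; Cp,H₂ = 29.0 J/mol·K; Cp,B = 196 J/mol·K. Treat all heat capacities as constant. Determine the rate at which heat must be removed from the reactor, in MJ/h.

Extent of reaction ξ = 0.911 × 174 = 158.51 mol/min
Reaction term: ξ·ΔH°_rxn = 158.51 × -125 = -19814 kJ/min
Sensible, feed 204→25 °C: -5388.3 kJ/min
Outlet flows (mol/min): A 15.486, H₂ 15.486, B 158.51
Sensible, products 25→76.1 °C: 1724.5 kJ/min
Q = ΔH = -23478 kJ/min = -391.3 kW
Heat removed = 1408.7 MJ/h

Q_out = 1410 MJ/h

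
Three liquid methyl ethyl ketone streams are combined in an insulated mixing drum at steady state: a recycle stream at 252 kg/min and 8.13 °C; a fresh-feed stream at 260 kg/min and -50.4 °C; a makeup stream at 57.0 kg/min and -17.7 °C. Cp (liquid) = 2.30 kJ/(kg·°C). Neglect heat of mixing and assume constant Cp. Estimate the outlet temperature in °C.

No heat crosses the boundary, so H_out = H_in.
T_out = Σ ṁᵢCp,ᵢTᵢ / Σ ṁᵢCp,ᵢ
      = -27748 / 1308.7 = -21.202 °C

T_out = -21.2 °C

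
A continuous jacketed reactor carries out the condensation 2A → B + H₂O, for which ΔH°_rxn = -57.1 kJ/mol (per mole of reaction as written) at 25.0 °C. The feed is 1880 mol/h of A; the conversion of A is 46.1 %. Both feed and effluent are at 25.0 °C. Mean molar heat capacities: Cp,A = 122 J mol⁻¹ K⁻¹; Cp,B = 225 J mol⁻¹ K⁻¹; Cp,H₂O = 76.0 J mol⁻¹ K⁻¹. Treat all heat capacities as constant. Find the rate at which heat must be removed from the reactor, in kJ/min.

Q_out = 412 kJ/min

Extent of reaction ξ = 0.461 × 1880 / 2 = 433.34 mol/h
Reaction term: ξ·ΔH°_rxn = 433.34 × -57.1 = -24744 kJ/h
Q = ΔH = -24744 kJ/h = -6.8733 kW
Heat removed = 412.4 kJ/min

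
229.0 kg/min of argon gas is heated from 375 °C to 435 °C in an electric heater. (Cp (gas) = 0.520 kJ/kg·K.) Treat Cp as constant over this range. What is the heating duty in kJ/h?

Q = ṁ·Cp·ΔT = 229.0 × 0.520 × (435 − 375) = 7144.8 kJ/min
Converting: 7144.8 / 60 s = 119.08 kW
Heating duty = 428690 kJ/h

Q = 429000 kJ/h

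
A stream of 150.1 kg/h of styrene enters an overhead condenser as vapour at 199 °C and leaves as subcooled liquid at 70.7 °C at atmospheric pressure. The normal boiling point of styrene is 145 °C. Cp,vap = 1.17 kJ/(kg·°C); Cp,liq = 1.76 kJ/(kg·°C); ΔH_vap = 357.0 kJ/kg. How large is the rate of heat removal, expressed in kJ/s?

vapour 199→145 °C: -63.18 kJ/kg
condensation at 145 °C: -357 kJ/kg
liquid 145→70.7 °C: -130.77 kJ/kg
Δh = -63.18 + -357 + -130.77 = -550.95 kJ/kg
Q = ṁ·Δh = 150.1 kg/h × -550.95 kJ/kg = -82697 kJ/h
|Q| = 22.971 kW

Q_c = 23.0 kJ/s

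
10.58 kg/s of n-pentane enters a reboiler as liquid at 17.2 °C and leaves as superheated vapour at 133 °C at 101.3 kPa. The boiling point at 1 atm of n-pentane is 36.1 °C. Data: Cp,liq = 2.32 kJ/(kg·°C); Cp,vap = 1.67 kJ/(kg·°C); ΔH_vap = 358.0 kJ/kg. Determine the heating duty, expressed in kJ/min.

Q = 358000 kJ/min

liquid 17.2→36.1 °C: 43.848 kJ/kg
vaporisation at 36.1 °C: 358 kJ/kg
vapour 36.1→133 °C: 161.82 kJ/kg
Δh = 43.848 + 358 + 161.82 = 563.67 kJ/kg
Q = ṁ·Δh = 10.58 kg/s × 563.67 kJ/kg = 5963.6 kJ/s
|Q| = 5963.6 kW = 357820 kJ/min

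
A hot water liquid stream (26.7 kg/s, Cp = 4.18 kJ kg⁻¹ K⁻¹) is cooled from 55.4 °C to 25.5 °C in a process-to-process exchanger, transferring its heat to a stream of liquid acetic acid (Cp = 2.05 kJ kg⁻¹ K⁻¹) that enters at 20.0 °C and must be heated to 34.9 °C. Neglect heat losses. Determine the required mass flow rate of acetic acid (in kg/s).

Heat released by hot stream: Q = 26.7 × 4.18 × (55.4 − 25.5) = 3337 kJ/s
Energy balance on cold side (adiabatic exchanger): Q = ṁ_c·Cp_c·(T_c,out − T_c,in)
ṁ_c = 3337 / [2.05 × (34.9 − 20.0)] = 109.25 kg/s

ṁ_c = 109 kg/s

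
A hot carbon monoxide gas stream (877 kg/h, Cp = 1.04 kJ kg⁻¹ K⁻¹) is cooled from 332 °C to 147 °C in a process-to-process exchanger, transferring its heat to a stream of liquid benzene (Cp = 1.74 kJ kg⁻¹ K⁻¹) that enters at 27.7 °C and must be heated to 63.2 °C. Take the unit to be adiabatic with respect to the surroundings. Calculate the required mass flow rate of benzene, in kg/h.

ṁ_c = 2730 kg/h

Heat released by hot stream: Q = 877 × 1.04 × (332 − 147) = 168730 kJ/h
Energy balance on cold side (adiabatic exchanger): Q = ṁ_c·Cp_c·(T_c,out − T_c,in)
ṁ_c = 168730 / [1.74 × (63.2 − 27.7)] = 2731.7 kg/h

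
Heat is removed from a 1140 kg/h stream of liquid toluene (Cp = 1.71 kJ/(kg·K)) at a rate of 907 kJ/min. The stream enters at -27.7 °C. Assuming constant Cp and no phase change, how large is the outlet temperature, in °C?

Q = 907 kJ/min = 54420 kJ/h
ΔT = Q/(ṁ·Cp) = 54420/(1140×1.71) = 27.916 K
T_out = -27.7 − 27.916 = -55.616 °C

T_out = -55.6 °C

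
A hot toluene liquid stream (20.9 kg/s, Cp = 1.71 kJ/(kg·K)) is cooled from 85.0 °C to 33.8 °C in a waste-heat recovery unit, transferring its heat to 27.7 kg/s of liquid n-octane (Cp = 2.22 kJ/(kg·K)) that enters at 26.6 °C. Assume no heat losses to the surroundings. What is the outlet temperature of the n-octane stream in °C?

Heat released by hot stream: Q = 20.9 × 1.71 × (85.0 − 33.8) = 1829.8 kJ/s
Energy balance on cold side (adiabatic exchanger): Q = ṁ_c·Cp_c·(T_c,out − T_c,in)
T_c,out = 26.6 + 1829.8/(27.7 × 2.22) = 56.356 °C

T_c,out = 56.4 °C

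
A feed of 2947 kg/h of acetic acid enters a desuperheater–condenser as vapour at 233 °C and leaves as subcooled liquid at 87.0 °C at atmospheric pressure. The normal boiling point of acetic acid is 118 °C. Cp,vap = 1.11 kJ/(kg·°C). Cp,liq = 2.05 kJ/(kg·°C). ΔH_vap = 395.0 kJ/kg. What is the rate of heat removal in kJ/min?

Q_c = 28800 kJ/min

vapour 233→118 °C: -127.65 kJ/kg
condensation at 118 °C: -395 kJ/kg
liquid 118→87.0 °C: -63.55 kJ/kg
Δh = -127.65 + -395 + -63.55 = -586.2 kJ/kg
Q = ṁ·Δh = 2947 kg/h × -586.2 kJ/kg = -1.7275e+06 kJ/h
|Q| = 479.87 kW = 28792 kJ/min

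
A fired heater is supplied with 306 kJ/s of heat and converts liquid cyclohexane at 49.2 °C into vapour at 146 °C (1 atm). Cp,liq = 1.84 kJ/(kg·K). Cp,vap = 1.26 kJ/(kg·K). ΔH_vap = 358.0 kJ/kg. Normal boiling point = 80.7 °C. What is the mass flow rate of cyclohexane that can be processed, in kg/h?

Δh = 1.84×(80.7−49.2) + 358.0 + 1.26×(146−80.7) = 498.24 kJ/kg
Q = 306 kJ/s = 306 kJ/s = 1.1016e+06 kJ/h
ṁ = Q/Δh = 1.1016e+06 / 498.24 = 2211 kg/h

ṁ = 2210 kg/h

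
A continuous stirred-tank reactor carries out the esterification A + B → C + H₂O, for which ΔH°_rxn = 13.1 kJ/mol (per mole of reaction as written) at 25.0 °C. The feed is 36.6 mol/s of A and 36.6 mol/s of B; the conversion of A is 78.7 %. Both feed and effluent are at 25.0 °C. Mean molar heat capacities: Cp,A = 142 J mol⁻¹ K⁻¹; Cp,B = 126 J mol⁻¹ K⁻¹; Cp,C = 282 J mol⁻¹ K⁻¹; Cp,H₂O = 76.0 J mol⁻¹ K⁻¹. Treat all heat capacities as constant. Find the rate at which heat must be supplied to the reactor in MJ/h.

Q_in = 1360 MJ/h

Extent of reaction ξ = 0.787 × 36.6 = 28.804 mol/s
Reaction term: ξ·ΔH°_rxn = 28.804 × 13.1 = 377.34 kJ/s
Q = ΔH = 377.34 kJ/s = 377.34 kW
Heat supplied = 1358.4 MJ/h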